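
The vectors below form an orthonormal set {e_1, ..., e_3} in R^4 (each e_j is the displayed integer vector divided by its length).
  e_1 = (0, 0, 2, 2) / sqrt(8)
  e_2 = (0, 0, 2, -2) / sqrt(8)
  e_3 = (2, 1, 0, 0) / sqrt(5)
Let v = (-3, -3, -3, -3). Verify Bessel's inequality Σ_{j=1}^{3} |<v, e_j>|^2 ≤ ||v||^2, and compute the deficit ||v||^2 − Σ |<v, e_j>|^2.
Σ |<v, e_j>|^2 = 171/5; ||v||^2 = 36; deficit = 9/5

Write each e_j = u_j / sqrt(<u_j, u_j>) where u_j is the displayed integer vector. Then <v, e_j> = <v, u_j> / sqrt(<u_j, u_j>), so |<v, e_j>|^2 = <v, u_j>^2 / <u_j, u_j>.
Coefficients: <v, e_1> = -12/sqrt(8), <v, e_2> = 0/sqrt(8), <v, e_3> = -9/sqrt(5).
Square and sum: Σ |<v, e_j>|^2 = 171/5.
Compute ||v||^2 = v·v = 36.
Deficit = 36 − 171/5 = 9/5 ≥ 0, confirming Bessel's inequality. (The deficit equals ||v − Σ <v,e_j> e_j||^2, the squared distance from v to span{e_j}.)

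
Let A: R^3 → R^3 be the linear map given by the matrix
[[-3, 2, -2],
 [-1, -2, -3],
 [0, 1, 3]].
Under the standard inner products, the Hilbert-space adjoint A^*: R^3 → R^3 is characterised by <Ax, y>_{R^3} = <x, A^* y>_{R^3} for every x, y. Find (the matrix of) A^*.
A^* = A^T =
[[-3, -1, 0],
 [2, -2, 1],
 [-2, -3, 3]]

For real matrices with standard dot products, the defining identity <Ax, y> = <x, A^* y> gives (Ax)^T y = x^T (A^*) y, i.e. x^T A^T y = x^T (A^*) y. Since this holds for all x, y, we must have A^* = A^T. Therefore
A^* =
[[-3, -1, 0],
 [2, -2, 1],
 [-2, -3, 3]].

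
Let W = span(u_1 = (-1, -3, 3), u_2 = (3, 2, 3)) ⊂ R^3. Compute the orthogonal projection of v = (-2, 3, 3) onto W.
proj_W(v) = (469/418, 105/209, 645/418)

Set up U = [u_1 | ... | u_2] ∈ R^(3×2). The projector onto W = col(U) is P = U (U^T U)^(-1) U^T.
Compute U^T U =
  [19, 0]
  [0, 22],
and U^T v = (2, 9).
Solve U^T U · c = U^T v for the coefficients: c = (2/19, 9/22). The projection is proj_W(v) = U c.
Check: (v - proj_W(v)) · u_1 = 0  (should be 0).
Check: (v - proj_W(v)) · u_2 = 0  (should be 0).
Result: proj_W(v) = (469/418, 105/209, 645/418).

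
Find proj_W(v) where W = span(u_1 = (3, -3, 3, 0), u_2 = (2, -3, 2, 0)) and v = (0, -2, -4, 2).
proj_W(v) = (-2, -2, -2, 0)

Set up U = [u_1 | ... | u_2] ∈ R^(4×2). The projector onto W = col(U) is P = U (U^T U)^(-1) U^T.
Compute U^T U =
  [27, 21]
  [21, 17],
and U^T v = (-6, -2).
Solve U^T U · c = U^T v for the coefficients: c = (-10/3, 4). The projection is proj_W(v) = U c.
Check: (v - proj_W(v)) · u_1 = 0  (should be 0).
Check: (v - proj_W(v)) · u_2 = 0  (should be 0).
Result: proj_W(v) = (-2, -2, -2, 0).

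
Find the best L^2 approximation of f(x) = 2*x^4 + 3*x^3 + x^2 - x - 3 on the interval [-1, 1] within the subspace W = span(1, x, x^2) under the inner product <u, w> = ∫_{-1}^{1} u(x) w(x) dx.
g(x) = 19*x^2/7 + 4*x/5 - 111/35

The best approximation g ∈ W is the orthogonal projection of f onto W. Writing g = a_0 + a_1 x + a_2 x^2, the coefficients solve the normal equations G · a = b where
  G_{ij} = <φ_i, φ_j> and b_i = <f, φ_i>, with φ_0 = 1, φ_1 = x, φ_2 = x^2.
G =
  [2, 0, 2/3]
  [0, 2/3, 0]
  [2/3, 0, 2/5],
b = (-68/15, 8/15, -36/35).
Solving gives a_0 = -111/35, a_1 = 4/5, a_2 = 19/7, so
  g(x) = 19*x^2/7 + 4*x/5 - 111/35.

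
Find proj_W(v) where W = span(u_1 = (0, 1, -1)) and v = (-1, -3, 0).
proj_W(v) = (0, -3/2, 3/2)

Set up U = [u_1 | ... | u_1] ∈ R^(3×1). The projector onto W = col(U) is P = U (U^T U)^(-1) U^T.
Compute U^T U =
  [2],
and U^T v = (-3).
Solve U^T U · c = U^T v for the coefficients: c = (-3/2). The projection is proj_W(v) = U c.
Check: (v - proj_W(v)) · u_1 = 0  (should be 0).
Result: proj_W(v) = (0, -3/2, 3/2).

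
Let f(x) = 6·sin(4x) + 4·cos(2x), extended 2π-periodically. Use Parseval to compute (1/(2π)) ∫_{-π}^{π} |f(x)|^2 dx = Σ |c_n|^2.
Σ |c_n|^2 = 26

Expand |f|^2 and use orthogonality of {sin(nx), cos(mx)} on [-π, π]:
  ∫_{-π}^{π} sin(nx)^2 dx = π, ∫ cos(mx)^2 dx = π, and cross terms integrate to 0.
So ∫_{-π}^{π} f(x)^2 dx = 6^2 · π + 4^2 · π = (36 + 16)π.
Divide by 2π: (36 + 16)/2 = 26.
By Parseval, this equals Σ |c_n|^2.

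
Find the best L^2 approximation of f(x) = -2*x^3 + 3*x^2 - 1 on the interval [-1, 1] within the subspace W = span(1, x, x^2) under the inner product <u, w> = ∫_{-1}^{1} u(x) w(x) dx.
g(x) = 3*x^2 - 6*x/5 - 1

The best approximation g ∈ W is the orthogonal projection of f onto W. Writing g = a_0 + a_1 x + a_2 x^2, the coefficients solve the normal equations G · a = b where
  G_{ij} = <φ_i, φ_j> and b_i = <f, φ_i>, with φ_0 = 1, φ_1 = x, φ_2 = x^2.
G =
  [2, 0, 2/3]
  [0, 2/3, 0]
  [2/3, 0, 2/5],
b = (0, -4/5, 8/15).
Solving gives a_0 = -1, a_1 = -6/5, a_2 = 3, so
  g(x) = 3*x^2 - 6*x/5 - 1.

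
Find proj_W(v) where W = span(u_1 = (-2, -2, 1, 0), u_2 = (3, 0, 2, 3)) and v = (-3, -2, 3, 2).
proj_W(v) = (-359/182, -298/91, 228/91, 237/182)

Set up U = [u_1 | ... | u_2] ∈ R^(4×2). The projector onto W = col(U) is P = U (U^T U)^(-1) U^T.
Compute U^T U =
  [9, -4]
  [-4, 22],
and U^T v = (13, 3).
Solve U^T U · c = U^T v for the coefficients: c = (149/91, 79/182). The projection is proj_W(v) = U c.
Check: (v - proj_W(v)) · u_1 = 0  (should be 0).
Check: (v - proj_W(v)) · u_2 = 0  (should be 0).
Result: proj_W(v) = (-359/182, -298/91, 228/91, 237/182).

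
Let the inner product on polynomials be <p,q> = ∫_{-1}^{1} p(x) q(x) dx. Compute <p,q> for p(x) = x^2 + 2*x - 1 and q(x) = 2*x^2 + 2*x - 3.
<p,q> = 92/15

Expand the product: p(x)·q(x) = 2*x^4 + 6*x^3 - x^2 - 8*x + 3.
∫_{-1}^{1} of each monomial x^k gives [2/(k+1) if k even, 0 if k odd]. Integrating term-by-term (or equivalently evaluating the antiderivative F(x) = 2*x^5/5 + 3*x^4/2 - x^3/3 - 4*x^2 + 3*x at the endpoints):
  F(1) − F(−1) = 17/30 − (-167/30) = 92/15.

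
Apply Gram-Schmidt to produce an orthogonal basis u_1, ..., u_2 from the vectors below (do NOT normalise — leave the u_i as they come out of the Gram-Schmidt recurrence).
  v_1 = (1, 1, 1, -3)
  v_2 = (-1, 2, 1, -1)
Orthogonal basis:
  u_1 = (1, 1, 1, -3)
  u_2 = (-17/12, 19/12, 7/12, 1/4)

Apply the Gram-Schmidt recurrence
  u_1 = v_1
  u_i = v_i − Σ_{j<i} ((v_i · u_j) / (u_j · u_j)) · u_j.

Step by step this gives:
  u_1 = (1, 1, 1, -3)
  u_2 = (-17/12, 19/12, 7/12, 1/4)

Orthogonality check:
  u_2 · u_1 = 0 (should be 0)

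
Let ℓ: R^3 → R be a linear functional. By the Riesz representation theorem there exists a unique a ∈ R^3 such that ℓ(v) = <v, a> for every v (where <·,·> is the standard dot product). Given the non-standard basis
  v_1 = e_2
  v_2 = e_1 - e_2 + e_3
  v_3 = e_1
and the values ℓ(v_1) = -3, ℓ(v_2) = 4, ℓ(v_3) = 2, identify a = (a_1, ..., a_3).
a = (2, -3, -1)

Write a = (a_1, ..., a_3) in the standard basis. For each basis vector v_i, ℓ(v_i) = <v_i, a> is a linear equation in the a_j's. Collect the n equations into a matrix system V a = ℓ, where row i of V is v_i (expressed in the standard basis). Since V is invertible (lower-triangular with 1s on the diagonal, up to permutation), solve by back-substitution:
  V =
[[0, 1, 0],
 [1, -1, 1],
 [1, 0, 0]]
  V a = (-3, 4, 2)
Solving gives a = (2, -3, -1).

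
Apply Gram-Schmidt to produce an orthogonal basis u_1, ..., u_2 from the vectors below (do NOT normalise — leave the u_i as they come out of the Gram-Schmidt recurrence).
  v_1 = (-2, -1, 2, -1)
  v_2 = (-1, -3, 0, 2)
Orthogonal basis:
  u_1 = (-2, -1, 2, -1)
  u_2 = (-2/5, -27/10, -3/5, 23/10)

Apply the Gram-Schmidt recurrence
  u_1 = v_1
  u_i = v_i − Σ_{j<i} ((v_i · u_j) / (u_j · u_j)) · u_j.

Step by step this gives:
  u_1 = (-2, -1, 2, -1)
  u_2 = (-2/5, -27/10, -3/5, 23/10)

Orthogonality check:
  u_2 · u_1 = 0 (should be 0)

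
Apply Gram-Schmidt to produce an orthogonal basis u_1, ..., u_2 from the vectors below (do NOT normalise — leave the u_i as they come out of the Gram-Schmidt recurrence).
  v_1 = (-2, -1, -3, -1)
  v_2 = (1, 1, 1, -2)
Orthogonal basis:
  u_1 = (-2, -1, -3, -1)
  u_2 = (7/15, 11/15, 1/5, -34/15)

Apply the Gram-Schmidt recurrence
  u_1 = v_1
  u_i = v_i − Σ_{j<i} ((v_i · u_j) / (u_j · u_j)) · u_j.

Step by step this gives:
  u_1 = (-2, -1, -3, -1)
  u_2 = (7/15, 11/15, 1/5, -34/15)

Orthogonality check:
  u_2 · u_1 = 0 (should be 0)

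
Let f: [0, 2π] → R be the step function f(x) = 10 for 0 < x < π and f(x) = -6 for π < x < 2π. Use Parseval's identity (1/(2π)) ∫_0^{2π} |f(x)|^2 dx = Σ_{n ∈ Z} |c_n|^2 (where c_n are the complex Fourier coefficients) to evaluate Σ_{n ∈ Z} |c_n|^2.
Σ |c_n|^2 = 68

Parseval equates the L^2 energy of f (normalised by 1/(2π)) with the ℓ^2 sum of its Fourier coefficients: (1/(2π)) ∫_0^{2π} |f|^2 = Σ |c_n|^2.
Compute the left side: (1/(2π)) [∫_0^π 10^2 dx + ∫_π^{2π} (-6)^2 dx] = (1/(2π)) · (100π + 36π) = (100 + 36)/2 = 68.
So Σ_{n ∈ Z} |c_n|^2 = 68.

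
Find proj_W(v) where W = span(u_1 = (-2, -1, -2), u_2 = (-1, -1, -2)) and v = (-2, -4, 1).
proj_W(v) = (-2, -2/5, -4/5)

Set up U = [u_1 | ... | u_2] ∈ R^(3×2). The projector onto W = col(U) is P = U (U^T U)^(-1) U^T.
Compute U^T U =
  [9, 7]
  [7, 6],
and U^T v = (6, 4).
Solve U^T U · c = U^T v for the coefficients: c = (8/5, -6/5). The projection is proj_W(v) = U c.
Check: (v - proj_W(v)) · u_1 = 0  (should be 0).
Check: (v - proj_W(v)) · u_2 = 0  (should be 0).
Result: proj_W(v) = (-2, -2/5, -4/5).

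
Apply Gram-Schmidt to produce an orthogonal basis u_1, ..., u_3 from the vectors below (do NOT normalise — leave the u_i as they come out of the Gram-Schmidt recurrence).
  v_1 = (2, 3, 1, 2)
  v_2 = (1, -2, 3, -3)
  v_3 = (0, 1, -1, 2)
Orthogonal basis:
  u_1 = (2, 3, 1, 2)
  u_2 = (16/9, -5/6, 61/18, -20/9)
  u_3 = (34/365, -26/73, 42/365, 28/73)

Apply the Gram-Schmidt recurrence
  u_1 = v_1
  u_i = v_i − Σ_{j<i} ((v_i · u_j) / (u_j · u_j)) · u_j.

Step by step this gives:
  u_1 = (2, 3, 1, 2)
  u_2 = (16/9, -5/6, 61/18, -20/9)
  u_3 = (34/365, -26/73, 42/365, 28/73)

Orthogonality check:
  u_2 · u_1 = 0 (should be 0)
  u_3 · u_1 = 0 (should be 0)
  u_3 · u_2 = 0 (should be 0)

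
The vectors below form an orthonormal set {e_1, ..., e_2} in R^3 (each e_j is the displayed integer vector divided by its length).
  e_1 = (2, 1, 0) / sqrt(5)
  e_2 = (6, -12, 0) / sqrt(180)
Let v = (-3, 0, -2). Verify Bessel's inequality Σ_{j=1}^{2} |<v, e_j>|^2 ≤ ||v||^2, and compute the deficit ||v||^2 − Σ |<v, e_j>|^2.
Σ |<v, e_j>|^2 = 9; ||v||^2 = 13; deficit = 4

Write each e_j = u_j / sqrt(<u_j, u_j>) where u_j is the displayed integer vector. Then <v, e_j> = <v, u_j> / sqrt(<u_j, u_j>), so |<v, e_j>|^2 = <v, u_j>^2 / <u_j, u_j>.
Coefficients: <v, e_1> = -6/sqrt(5), <v, e_2> = -18/sqrt(180).
Square and sum: Σ |<v, e_j>|^2 = 9.
Compute ||v||^2 = v·v = 13.
Deficit = 13 − 9 = 4 ≥ 0, confirming Bessel's inequality. (The deficit equals ||v − Σ <v,e_j> e_j||^2, the squared distance from v to span{e_j}.)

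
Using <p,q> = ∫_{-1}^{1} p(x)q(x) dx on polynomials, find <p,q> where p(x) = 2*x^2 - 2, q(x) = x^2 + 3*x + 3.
<p,q> = -128/15

Expand the product: p(x)·q(x) = 2*x^4 + 6*x^3 + 4*x^2 - 6*x - 6.
∫_{-1}^{1} of each monomial x^k gives [2/(k+1) if k even, 0 if k odd]. Integrating term-by-term (or equivalently evaluating the antiderivative F(x) = 2*x^5/5 + 3*x^4/2 + 4*x^3/3 - 3*x^2 - 6*x at the endpoints):
  F(1) − F(−1) = -173/30 − (83/30) = -128/15.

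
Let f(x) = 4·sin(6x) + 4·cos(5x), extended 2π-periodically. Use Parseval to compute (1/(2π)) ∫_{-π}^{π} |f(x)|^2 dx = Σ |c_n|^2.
Σ |c_n|^2 = 16

Expand |f|^2 and use orthogonality of {sin(nx), cos(mx)} on [-π, π]:
  ∫_{-π}^{π} sin(nx)^2 dx = π, ∫ cos(mx)^2 dx = π, and cross terms integrate to 0.
So ∫_{-π}^{π} f(x)^2 dx = 4^2 · π + 4^2 · π = (16 + 16)π.
Divide by 2π: (16 + 16)/2 = 16.
By Parseval, this equals Σ |c_n|^2.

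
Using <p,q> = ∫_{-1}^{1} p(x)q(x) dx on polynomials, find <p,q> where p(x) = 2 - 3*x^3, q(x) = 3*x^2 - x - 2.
<p,q> = -14/5

Expand the product: p(x)·q(x) = -9*x^5 + 3*x^4 + 6*x^3 + 6*x^2 - 2*x - 4.
∫_{-1}^{1} of each monomial x^k gives [2/(k+1) if k even, 0 if k odd]. Integrating term-by-term (or equivalently evaluating the antiderivative F(x) = -3*x^6/2 + 3*x^5/5 + 3*x^4/2 + 2*x^3 - x^2 - 4*x at the endpoints):
  F(1) − F(−1) = -12/5 − (2/5) = -14/5.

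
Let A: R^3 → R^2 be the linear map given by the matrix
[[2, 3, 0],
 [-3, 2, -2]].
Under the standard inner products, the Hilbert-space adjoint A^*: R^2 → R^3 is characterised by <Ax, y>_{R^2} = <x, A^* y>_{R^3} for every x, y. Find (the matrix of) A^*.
A^* = A^T =
[[2, -3],
 [3, 2],
 [0, -2]]

For real matrices with standard dot products, the defining identity <Ax, y> = <x, A^* y> gives (Ax)^T y = x^T (A^*) y, i.e. x^T A^T y = x^T (A^*) y. Since this holds for all x, y, we must have A^* = A^T. Therefore
A^* =
[[2, -3],
 [3, 2],
 [0, -2]].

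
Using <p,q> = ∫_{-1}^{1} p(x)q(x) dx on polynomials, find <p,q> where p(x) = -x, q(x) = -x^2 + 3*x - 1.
<p,q> = -2

Expand the product: p(x)·q(x) = x^3 - 3*x^2 + x.
∫_{-1}^{1} of each monomial x^k gives [2/(k+1) if k even, 0 if k odd]. Integrating term-by-term (or equivalently evaluating the antiderivative F(x) = x^4/4 - x^3 + x^2/2 at the endpoints):
  F(1) − F(−1) = -1/4 − (7/4) = -2.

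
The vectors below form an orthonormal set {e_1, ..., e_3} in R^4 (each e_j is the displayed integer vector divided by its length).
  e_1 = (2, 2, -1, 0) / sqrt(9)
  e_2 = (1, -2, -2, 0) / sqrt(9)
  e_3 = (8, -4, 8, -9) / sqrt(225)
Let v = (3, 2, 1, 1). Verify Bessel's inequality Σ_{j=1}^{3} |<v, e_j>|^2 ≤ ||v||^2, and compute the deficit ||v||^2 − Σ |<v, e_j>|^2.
Σ |<v, e_j>|^2 = 11; ||v||^2 = 15; deficit = 4

Write each e_j = u_j / sqrt(<u_j, u_j>) where u_j is the displayed integer vector. Then <v, e_j> = <v, u_j> / sqrt(<u_j, u_j>), so |<v, e_j>|^2 = <v, u_j>^2 / <u_j, u_j>.
Coefficients: <v, e_1> = 9/sqrt(9), <v, e_2> = -3/sqrt(9), <v, e_3> = 15/sqrt(225).
Square and sum: Σ |<v, e_j>|^2 = 11.
Compute ||v||^2 = v·v = 15.
Deficit = 15 − 11 = 4 ≥ 0, confirming Bessel's inequality. (The deficit equals ||v − Σ <v,e_j> e_j||^2, the squared distance from v to span{e_j}.)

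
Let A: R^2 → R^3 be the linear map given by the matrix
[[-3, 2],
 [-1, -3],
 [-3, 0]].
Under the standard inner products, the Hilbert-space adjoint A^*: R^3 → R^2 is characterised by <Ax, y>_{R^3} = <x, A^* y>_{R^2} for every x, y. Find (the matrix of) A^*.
A^* = A^T =
[[-3, -1, -3],
 [2, -3, 0]]

For real matrices with standard dot products, the defining identity <Ax, y> = <x, A^* y> gives (Ax)^T y = x^T (A^*) y, i.e. x^T A^T y = x^T (A^*) y. Since this holds for all x, y, we must have A^* = A^T. Therefore
A^* =
[[-3, -1, -3],
 [2, -3, 0]].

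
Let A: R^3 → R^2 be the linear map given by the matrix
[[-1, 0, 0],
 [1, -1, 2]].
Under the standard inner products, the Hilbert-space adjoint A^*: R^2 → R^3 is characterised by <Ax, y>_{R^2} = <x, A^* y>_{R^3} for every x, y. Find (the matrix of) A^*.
A^* = A^T =
[[-1, 1],
 [0, -1],
 [0, 2]]

For real matrices with standard dot products, the defining identity <Ax, y> = <x, A^* y> gives (Ax)^T y = x^T (A^*) y, i.e. x^T A^T y = x^T (A^*) y. Since this holds for all x, y, we must have A^* = A^T. Therefore
A^* =
[[-1, 1],
 [0, -1],
 [0, 2]].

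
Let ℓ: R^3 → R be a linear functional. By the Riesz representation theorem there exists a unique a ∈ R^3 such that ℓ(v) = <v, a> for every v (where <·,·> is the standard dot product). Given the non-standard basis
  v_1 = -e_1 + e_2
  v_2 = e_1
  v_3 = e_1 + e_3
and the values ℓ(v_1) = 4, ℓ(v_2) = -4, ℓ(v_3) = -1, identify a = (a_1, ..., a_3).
a = (-4, 0, 3)

Write a = (a_1, ..., a_3) in the standard basis. For each basis vector v_i, ℓ(v_i) = <v_i, a> is a linear equation in the a_j's. Collect the n equations into a matrix system V a = ℓ, where row i of V is v_i (expressed in the standard basis). Since V is invertible (lower-triangular with 1s on the diagonal, up to permutation), solve by back-substitution:
  V =
[[-1, 1, 0],
 [1, 0, 0],
 [1, 0, 1]]
  V a = (4, -4, -1)
Solving gives a = (-4, 0, 3).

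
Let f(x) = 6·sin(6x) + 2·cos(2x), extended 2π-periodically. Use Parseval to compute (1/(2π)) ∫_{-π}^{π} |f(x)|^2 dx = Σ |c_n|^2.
Σ |c_n|^2 = 20

Expand |f|^2 and use orthogonality of {sin(nx), cos(mx)} on [-π, π]:
  ∫_{-π}^{π} sin(nx)^2 dx = π, ∫ cos(mx)^2 dx = π, and cross terms integrate to 0.
So ∫_{-π}^{π} f(x)^2 dx = 6^2 · π + 2^2 · π = (36 + 4)π.
Divide by 2π: (36 + 4)/2 = 20.
By Parseval, this equals Σ |c_n|^2.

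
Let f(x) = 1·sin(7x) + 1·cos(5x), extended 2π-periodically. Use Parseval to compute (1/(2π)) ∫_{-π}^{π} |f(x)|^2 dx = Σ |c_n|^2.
Σ |c_n|^2 = 1

Expand |f|^2 and use orthogonality of {sin(nx), cos(mx)} on [-π, π]:
  ∫_{-π}^{π} sin(nx)^2 dx = π, ∫ cos(mx)^2 dx = π, and cross terms integrate to 0.
So ∫_{-π}^{π} f(x)^2 dx = 1^2 · π + 1^2 · π = (1 + 1)π.
Divide by 2π: (1 + 1)/2 = 1.
By Parseval, this equals Σ |c_n|^2.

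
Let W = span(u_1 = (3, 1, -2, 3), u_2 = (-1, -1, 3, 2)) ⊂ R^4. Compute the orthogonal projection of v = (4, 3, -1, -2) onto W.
proj_W(v) = (605/329, 387/329, -1052/329, -229/329)

Set up U = [u_1 | ... | u_2] ∈ R^(4×2). The projector onto W = col(U) is P = U (U^T U)^(-1) U^T.
Compute U^T U =
  [23, -4]
  [-4, 15],
and U^T v = (11, -14).
Solve U^T U · c = U^T v for the coefficients: c = (109/329, -278/329). The projection is proj_W(v) = U c.
Check: (v - proj_W(v)) · u_1 = 0  (should be 0).
Check: (v - proj_W(v)) · u_2 = 0  (should be 0).
Result: proj_W(v) = (605/329, 387/329, -1052/329, -229/329).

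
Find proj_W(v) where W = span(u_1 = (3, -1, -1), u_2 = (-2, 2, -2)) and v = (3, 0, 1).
proj_W(v) = (7/3, -4/3, 1/3)

Set up U = [u_1 | ... | u_2] ∈ R^(3×2). The projector onto W = col(U) is P = U (U^T U)^(-1) U^T.
Compute U^T U =
  [11, -6]
  [-6, 12],
and U^T v = (8, -8).
Solve U^T U · c = U^T v for the coefficients: c = (1/2, -5/12). The projection is proj_W(v) = U c.
Check: (v - proj_W(v)) · u_1 = 0  (should be 0).
Check: (v - proj_W(v)) · u_2 = 0  (should be 0).
Result: proj_W(v) = (7/3, -4/3, 1/3).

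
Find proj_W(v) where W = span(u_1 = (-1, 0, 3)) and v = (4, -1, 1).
proj_W(v) = (1/10, 0, -3/10)

Set up U = [u_1 | ... | u_1] ∈ R^(3×1). The projector onto W = col(U) is P = U (U^T U)^(-1) U^T.
Compute U^T U =
  [10],
and U^T v = (-1).
Solve U^T U · c = U^T v for the coefficients: c = (-1/10). The projection is proj_W(v) = U c.
Check: (v - proj_W(v)) · u_1 = 0  (should be 0).
Result: proj_W(v) = (1/10, 0, -3/10).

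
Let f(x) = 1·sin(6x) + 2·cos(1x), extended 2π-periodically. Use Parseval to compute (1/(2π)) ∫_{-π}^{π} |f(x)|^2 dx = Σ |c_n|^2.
Σ |c_n|^2 = 5/2

Expand |f|^2 and use orthogonality of {sin(nx), cos(mx)} on [-π, π]:
  ∫_{-π}^{π} sin(nx)^2 dx = π, ∫ cos(mx)^2 dx = π, and cross terms integrate to 0.
So ∫_{-π}^{π} f(x)^2 dx = 1^2 · π + 2^2 · π = (1 + 4)π.
Divide by 2π: (1 + 4)/2 = 5/2.
By Parseval, this equals Σ |c_n|^2.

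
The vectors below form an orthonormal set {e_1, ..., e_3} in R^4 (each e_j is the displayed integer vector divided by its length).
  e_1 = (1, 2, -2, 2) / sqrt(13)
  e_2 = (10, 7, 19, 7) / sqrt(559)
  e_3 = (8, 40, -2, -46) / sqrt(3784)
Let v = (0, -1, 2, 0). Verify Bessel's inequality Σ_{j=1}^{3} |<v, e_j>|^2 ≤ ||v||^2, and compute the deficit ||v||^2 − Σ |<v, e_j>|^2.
Σ |<v, e_j>|^2 = 5; ||v||^2 = 5; deficit = 0

Write each e_j = u_j / sqrt(<u_j, u_j>) where u_j is the displayed integer vector. Then <v, e_j> = <v, u_j> / sqrt(<u_j, u_j>), so |<v, e_j>|^2 = <v, u_j>^2 / <u_j, u_j>.
Coefficients: <v, e_1> = -6/sqrt(13), <v, e_2> = 31/sqrt(559), <v, e_3> = -44/sqrt(3784).
Square and sum: Σ |<v, e_j>|^2 = 5.
Compute ||v||^2 = v·v = 5.
Deficit = 5 − 5 = 0 ≥ 0, confirming Bessel's inequality. (The deficit equals ||v − Σ <v,e_j> e_j||^2, the squared distance from v to span{e_j}.)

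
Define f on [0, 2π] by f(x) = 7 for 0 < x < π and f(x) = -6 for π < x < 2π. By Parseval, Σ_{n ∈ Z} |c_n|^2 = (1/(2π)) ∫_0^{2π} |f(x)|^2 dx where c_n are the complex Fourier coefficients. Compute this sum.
Σ |c_n|^2 = 85/2

Parseval equates the L^2 energy of f (normalised by 1/(2π)) with the ℓ^2 sum of its Fourier coefficients: (1/(2π)) ∫_0^{2π} |f|^2 = Σ |c_n|^2.
Compute the left side: (1/(2π)) [∫_0^π 7^2 dx + ∫_π^{2π} (-6)^2 dx] = (1/(2π)) · (49π + 36π) = (49 + 36)/2 = 85/2.
So Σ_{n ∈ Z} |c_n|^2 = 85/2.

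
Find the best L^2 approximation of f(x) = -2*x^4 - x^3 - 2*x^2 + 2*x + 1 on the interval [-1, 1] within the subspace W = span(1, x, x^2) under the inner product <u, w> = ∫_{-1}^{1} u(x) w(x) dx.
g(x) = -26*x^2/7 + 7*x/5 + 41/35

The best approximation g ∈ W is the orthogonal projection of f onto W. Writing g = a_0 + a_1 x + a_2 x^2, the coefficients solve the normal equations G · a = b where
  G_{ij} = <φ_i, φ_j> and b_i = <f, φ_i>, with φ_0 = 1, φ_1 = x, φ_2 = x^2.
G =
  [2, 0, 2/3]
  [0, 2/3, 0]
  [2/3, 0, 2/5],
b = (-2/15, 14/15, -74/105).
Solving gives a_0 = 41/35, a_1 = 7/5, a_2 = -26/7, so
  g(x) = -26*x^2/7 + 7*x/5 + 41/35.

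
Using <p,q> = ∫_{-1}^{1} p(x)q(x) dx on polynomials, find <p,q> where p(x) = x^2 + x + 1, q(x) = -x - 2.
<p,q> = -6

Expand the product: p(x)·q(x) = -x^3 - 3*x^2 - 3*x - 2.
∫_{-1}^{1} of each monomial x^k gives [2/(k+1) if k even, 0 if k odd]. Integrating term-by-term (or equivalently evaluating the antiderivative F(x) = -x^4/4 - x^3 - 3*x^2/2 - 2*x at the endpoints):
  F(1) − F(−1) = -19/4 − (5/4) = -6.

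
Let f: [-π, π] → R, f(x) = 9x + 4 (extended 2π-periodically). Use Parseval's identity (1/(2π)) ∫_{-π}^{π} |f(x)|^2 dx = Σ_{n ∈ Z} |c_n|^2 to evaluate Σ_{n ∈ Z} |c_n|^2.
Σ |c_n|^2 = 27π^2 + 16

Expand and integrate term by term over [-π, π]:
  ∫ (9x)^2 dx = 81·(2π^3/3); ∫ 2·9·(4)·x dx = 0 (odd integrand); ∫ 4^2 dx = 16·2π.
So (1/(2π)) ∫_{-π}^{π} (9x + 4)^2 dx = 81π^2/3 + 16 = 27π^2 + 16.
Parseval ⇒ Σ |c_n|^2 = 27π^2 + 16.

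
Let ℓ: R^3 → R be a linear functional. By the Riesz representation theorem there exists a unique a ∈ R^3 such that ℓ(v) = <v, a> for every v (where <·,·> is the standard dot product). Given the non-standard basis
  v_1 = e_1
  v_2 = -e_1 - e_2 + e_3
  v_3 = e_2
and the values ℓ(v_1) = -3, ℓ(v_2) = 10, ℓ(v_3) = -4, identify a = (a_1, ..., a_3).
a = (-3, -4, 3)

Write a = (a_1, ..., a_3) in the standard basis. For each basis vector v_i, ℓ(v_i) = <v_i, a> is a linear equation in the a_j's. Collect the n equations into a matrix system V a = ℓ, where row i of V is v_i (expressed in the standard basis). Since V is invertible (lower-triangular with 1s on the diagonal, up to permutation), solve by back-substitution:
  V =
[[1, 0, 0],
 [-1, -1, 1],
 [0, 1, 0]]
  V a = (-3, 10, -4)
Solving gives a = (-3, -4, 3).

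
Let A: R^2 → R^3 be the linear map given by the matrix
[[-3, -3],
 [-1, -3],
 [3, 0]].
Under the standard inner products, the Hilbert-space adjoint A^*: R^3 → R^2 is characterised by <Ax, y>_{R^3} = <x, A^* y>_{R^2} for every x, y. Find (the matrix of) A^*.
A^* = A^T =
[[-3, -1, 3],
 [-3, -3, 0]]

For real matrices with standard dot products, the defining identity <Ax, y> = <x, A^* y> gives (Ax)^T y = x^T (A^*) y, i.e. x^T A^T y = x^T (A^*) y. Since this holds for all x, y, we must have A^* = A^T. Therefore
A^* =
[[-3, -1, 3],
 [-3, -3, 0]].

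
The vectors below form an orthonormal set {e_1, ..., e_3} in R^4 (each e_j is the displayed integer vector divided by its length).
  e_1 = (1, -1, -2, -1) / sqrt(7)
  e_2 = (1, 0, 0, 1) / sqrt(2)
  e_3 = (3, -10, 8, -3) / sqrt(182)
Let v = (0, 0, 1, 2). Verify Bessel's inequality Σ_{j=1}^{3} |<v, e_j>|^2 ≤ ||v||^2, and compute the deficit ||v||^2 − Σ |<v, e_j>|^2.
Σ |<v, e_j>|^2 = 56/13; ||v||^2 = 5; deficit = 9/13

Write each e_j = u_j / sqrt(<u_j, u_j>) where u_j is the displayed integer vector. Then <v, e_j> = <v, u_j> / sqrt(<u_j, u_j>), so |<v, e_j>|^2 = <v, u_j>^2 / <u_j, u_j>.
Coefficients: <v, e_1> = -4/sqrt(7), <v, e_2> = 2/sqrt(2), <v, e_3> = 2/sqrt(182).
Square and sum: Σ |<v, e_j>|^2 = 56/13.
Compute ||v||^2 = v·v = 5.
Deficit = 5 − 56/13 = 9/13 ≥ 0, confirming Bessel's inequality. (The deficit equals ||v − Σ <v,e_j> e_j||^2, the squared distance from v to span{e_j}.)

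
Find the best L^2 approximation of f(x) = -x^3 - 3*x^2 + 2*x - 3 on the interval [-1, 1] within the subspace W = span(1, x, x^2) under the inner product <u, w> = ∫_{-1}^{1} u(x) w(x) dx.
g(x) = -3*x^2 + 7*x/5 - 3

The best approximation g ∈ W is the orthogonal projection of f onto W. Writing g = a_0 + a_1 x + a_2 x^2, the coefficients solve the normal equations G · a = b where
  G_{ij} = <φ_i, φ_j> and b_i = <f, φ_i>, with φ_0 = 1, φ_1 = x, φ_2 = x^2.
G =
  [2, 0, 2/3]
  [0, 2/3, 0]
  [2/3, 0, 2/5],
b = (-8, 14/15, -16/5).
Solving gives a_0 = -3, a_1 = 7/5, a_2 = -3, so
  g(x) = -3*x^2 + 7*x/5 - 3.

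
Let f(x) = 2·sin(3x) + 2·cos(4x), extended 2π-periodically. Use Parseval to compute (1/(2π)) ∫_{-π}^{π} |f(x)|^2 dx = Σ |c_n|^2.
Σ |c_n|^2 = 4

Expand |f|^2 and use orthogonality of {sin(nx), cos(mx)} on [-π, π]:
  ∫_{-π}^{π} sin(nx)^2 dx = π, ∫ cos(mx)^2 dx = π, and cross terms integrate to 0.
So ∫_{-π}^{π} f(x)^2 dx = 2^2 · π + 2^2 · π = (4 + 4)π.
Divide by 2π: (4 + 4)/2 = 4.
By Parseval, this equals Σ |c_n|^2.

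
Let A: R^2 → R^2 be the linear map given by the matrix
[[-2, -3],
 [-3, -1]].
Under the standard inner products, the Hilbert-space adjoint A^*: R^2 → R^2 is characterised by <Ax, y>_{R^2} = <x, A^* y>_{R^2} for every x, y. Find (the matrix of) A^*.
A^* = A^T =
[[-2, -3],
 [-3, -1]]

For real matrices with standard dot products, the defining identity <Ax, y> = <x, A^* y> gives (Ax)^T y = x^T (A^*) y, i.e. x^T A^T y = x^T (A^*) y. Since this holds for all x, y, we must have A^* = A^T. Therefore
A^* =
[[-2, -3],
 [-3, -1]].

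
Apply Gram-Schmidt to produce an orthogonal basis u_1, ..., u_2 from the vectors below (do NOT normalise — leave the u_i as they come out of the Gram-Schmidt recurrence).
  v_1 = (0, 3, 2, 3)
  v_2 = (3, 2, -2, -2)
Orthogonal basis:
  u_1 = (0, 3, 2, 3)
  u_2 = (3, 28/11, -18/11, -16/11)

Apply the Gram-Schmidt recurrence
  u_1 = v_1
  u_i = v_i − Σ_{j<i} ((v_i · u_j) / (u_j · u_j)) · u_j.

Step by step this gives:
  u_1 = (0, 3, 2, 3)
  u_2 = (3, 28/11, -18/11, -16/11)

Orthogonality check:
  u_2 · u_1 = 0 (should be 0)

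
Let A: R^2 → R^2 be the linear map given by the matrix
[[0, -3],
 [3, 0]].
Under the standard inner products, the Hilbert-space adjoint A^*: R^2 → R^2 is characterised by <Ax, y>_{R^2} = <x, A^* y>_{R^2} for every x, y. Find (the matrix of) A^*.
A^* = A^T =
[[0, 3],
 [-3, 0]]

For real matrices with standard dot products, the defining identity <Ax, y> = <x, A^* y> gives (Ax)^T y = x^T (A^*) y, i.e. x^T A^T y = x^T (A^*) y. Since this holds for all x, y, we must have A^* = A^T. Therefore
A^* =
[[0, 3],
 [-3, 0]].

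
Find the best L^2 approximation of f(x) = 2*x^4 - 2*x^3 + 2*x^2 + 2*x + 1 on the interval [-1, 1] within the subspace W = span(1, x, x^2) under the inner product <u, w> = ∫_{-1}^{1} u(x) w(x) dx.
g(x) = 26*x^2/7 + 4*x/5 + 29/35

The best approximation g ∈ W is the orthogonal projection of f onto W. Writing g = a_0 + a_1 x + a_2 x^2, the coefficients solve the normal equations G · a = b where
  G_{ij} = <φ_i, φ_j> and b_i = <f, φ_i>, with φ_0 = 1, φ_1 = x, φ_2 = x^2.
G =
  [2, 0, 2/3]
  [0, 2/3, 0]
  [2/3, 0, 2/5],
b = (62/15, 8/15, 214/105).
Solving gives a_0 = 29/35, a_1 = 4/5, a_2 = 26/7, so
  g(x) = 26*x^2/7 + 4*x/5 + 29/35.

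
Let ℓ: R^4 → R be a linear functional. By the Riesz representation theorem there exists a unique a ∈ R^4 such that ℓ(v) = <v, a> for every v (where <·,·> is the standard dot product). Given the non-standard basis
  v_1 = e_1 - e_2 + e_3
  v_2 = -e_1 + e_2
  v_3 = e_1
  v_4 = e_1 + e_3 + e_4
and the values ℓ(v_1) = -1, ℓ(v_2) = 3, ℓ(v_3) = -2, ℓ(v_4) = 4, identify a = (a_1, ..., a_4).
a = (-2, 1, 2, 4)

Write a = (a_1, ..., a_4) in the standard basis. For each basis vector v_i, ℓ(v_i) = <v_i, a> is a linear equation in the a_j's. Collect the n equations into a matrix system V a = ℓ, where row i of V is v_i (expressed in the standard basis). Since V is invertible (lower-triangular with 1s on the diagonal, up to permutation), solve by back-substitution:
  V =
[[1, -1, 1, 0],
 [-1, 1, 0, 0],
 [1, 0, 0, 0],
 [1, 0, 1, 1]]
  V a = (-1, 3, -2, 4)
Solving gives a = (-2, 1, 2, 4).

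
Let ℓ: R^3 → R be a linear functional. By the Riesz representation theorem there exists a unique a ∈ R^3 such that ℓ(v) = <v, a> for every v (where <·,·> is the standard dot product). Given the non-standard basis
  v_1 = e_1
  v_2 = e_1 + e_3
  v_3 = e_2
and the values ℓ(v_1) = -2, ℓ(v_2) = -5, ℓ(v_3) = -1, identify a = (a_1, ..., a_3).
a = (-2, -1, -3)

Write a = (a_1, ..., a_3) in the standard basis. For each basis vector v_i, ℓ(v_i) = <v_i, a> is a linear equation in the a_j's. Collect the n equations into a matrix system V a = ℓ, where row i of V is v_i (expressed in the standard basis). Since V is invertible (lower-triangular with 1s on the diagonal, up to permutation), solve by back-substitution:
  V =
[[1, 0, 0],
 [1, 0, 1],
 [0, 1, 0]]
  V a = (-2, -5, -1)
Solving gives a = (-2, -1, -3).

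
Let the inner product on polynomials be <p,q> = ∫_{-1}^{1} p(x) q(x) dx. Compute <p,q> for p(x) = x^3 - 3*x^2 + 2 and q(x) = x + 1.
<p,q> = 12/5

Expand the product: p(x)·q(x) = x^4 - 2*x^3 - 3*x^2 + 2*x + 2.
∫_{-1}^{1} of each monomial x^k gives [2/(k+1) if k even, 0 if k odd]. Integrating term-by-term (or equivalently evaluating the antiderivative F(x) = x^5/5 - x^4/2 - x^3 + x^2 + 2*x at the endpoints):
  F(1) − F(−1) = 17/10 − (-7/10) = 12/5.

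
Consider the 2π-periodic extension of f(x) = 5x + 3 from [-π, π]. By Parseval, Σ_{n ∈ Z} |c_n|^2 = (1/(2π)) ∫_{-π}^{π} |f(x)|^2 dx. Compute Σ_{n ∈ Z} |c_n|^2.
Σ |c_n|^2 = 25π^2/3 + 9

Expand and integrate term by term over [-π, π]:
  ∫ (5x)^2 dx = 25·(2π^3/3); ∫ 2·5·(3)·x dx = 0 (odd integrand); ∫ 3^2 dx = 9·2π.
So (1/(2π)) ∫_{-π}^{π} (5x + 3)^2 dx = 25π^2/3 + 9 = 25π^2/3 + 9.
Parseval ⇒ Σ |c_n|^2 = 25π^2/3 + 9.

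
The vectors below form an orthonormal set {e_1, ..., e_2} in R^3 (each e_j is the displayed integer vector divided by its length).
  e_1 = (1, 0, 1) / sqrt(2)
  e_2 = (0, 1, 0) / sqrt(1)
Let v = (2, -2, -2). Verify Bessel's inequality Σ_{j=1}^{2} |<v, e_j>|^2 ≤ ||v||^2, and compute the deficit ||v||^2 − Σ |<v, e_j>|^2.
Σ |<v, e_j>|^2 = 4; ||v||^2 = 12; deficit = 8

Write each e_j = u_j / sqrt(<u_j, u_j>) where u_j is the displayed integer vector. Then <v, e_j> = <v, u_j> / sqrt(<u_j, u_j>), so |<v, e_j>|^2 = <v, u_j>^2 / <u_j, u_j>.
Coefficients: <v, e_1> = 0/sqrt(2), <v, e_2> = -2/sqrt(1).
Square and sum: Σ |<v, e_j>|^2 = 4.
Compute ||v||^2 = v·v = 12.
Deficit = 12 − 4 = 8 ≥ 0, confirming Bessel's inequality. (The deficit equals ||v − Σ <v,e_j> e_j||^2, the squared distance from v to span{e_j}.)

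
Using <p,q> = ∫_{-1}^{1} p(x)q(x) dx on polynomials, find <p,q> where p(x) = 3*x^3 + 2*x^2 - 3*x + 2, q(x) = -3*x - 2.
<p,q> = -124/15

Expand the product: p(x)·q(x) = -9*x^4 - 12*x^3 + 5*x^2 - 4.
∫_{-1}^{1} of each monomial x^k gives [2/(k+1) if k even, 0 if k odd]. Integrating term-by-term (or equivalently evaluating the antiderivative F(x) = -9*x^5/5 - 3*x^4 + 5*x^3/3 - 4*x at the endpoints):
  F(1) − F(−1) = -107/15 − (17/15) = -124/15.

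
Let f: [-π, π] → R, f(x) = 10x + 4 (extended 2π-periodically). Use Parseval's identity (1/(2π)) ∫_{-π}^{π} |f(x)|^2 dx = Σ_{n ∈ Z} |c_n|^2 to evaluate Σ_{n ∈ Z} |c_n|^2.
Σ |c_n|^2 = 100π^2/3 + 16

Expand and integrate term by term over [-π, π]:
  ∫ (10x)^2 dx = 100·(2π^3/3); ∫ 2·10·(4)·x dx = 0 (odd integrand); ∫ 4^2 dx = 16·2π.
So (1/(2π)) ∫_{-π}^{π} (10x + 4)^2 dx = 100π^2/3 + 16 = 100π^2/3 + 16.
Parseval ⇒ Σ |c_n|^2 = 100π^2/3 + 16.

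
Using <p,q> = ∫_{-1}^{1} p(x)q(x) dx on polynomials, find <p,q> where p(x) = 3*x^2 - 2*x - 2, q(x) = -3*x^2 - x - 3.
<p,q> = 116/15

Expand the product: p(x)·q(x) = -9*x^4 + 3*x^3 - x^2 + 8*x + 6.
∫_{-1}^{1} of each monomial x^k gives [2/(k+1) if k even, 0 if k odd]. Integrating term-by-term (or equivalently evaluating the antiderivative F(x) = -9*x^5/5 + 3*x^4/4 - x^3/3 + 4*x^2 + 6*x at the endpoints):
  F(1) − F(−1) = 517/60 − (53/60) = 116/15.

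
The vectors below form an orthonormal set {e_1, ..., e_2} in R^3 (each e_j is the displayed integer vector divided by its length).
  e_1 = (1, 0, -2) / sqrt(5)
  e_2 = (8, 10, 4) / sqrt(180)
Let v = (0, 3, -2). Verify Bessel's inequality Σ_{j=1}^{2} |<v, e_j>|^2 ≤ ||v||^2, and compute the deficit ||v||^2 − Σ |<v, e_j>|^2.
Σ |<v, e_j>|^2 = 53/9; ||v||^2 = 13; deficit = 64/9

Write each e_j = u_j / sqrt(<u_j, u_j>) where u_j is the displayed integer vector. Then <v, e_j> = <v, u_j> / sqrt(<u_j, u_j>), so |<v, e_j>|^2 = <v, u_j>^2 / <u_j, u_j>.
Coefficients: <v, e_1> = 4/sqrt(5), <v, e_2> = 22/sqrt(180).
Square and sum: Σ |<v, e_j>|^2 = 53/9.
Compute ||v||^2 = v·v = 13.
Deficit = 13 − 53/9 = 64/9 ≥ 0, confirming Bessel's inequality. (The deficit equals ||v − Σ <v,e_j> e_j||^2, the squared distance from v to span{e_j}.)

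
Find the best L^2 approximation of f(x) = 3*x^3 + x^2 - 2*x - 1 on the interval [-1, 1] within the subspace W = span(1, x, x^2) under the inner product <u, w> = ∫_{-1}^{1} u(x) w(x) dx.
g(x) = x^2 - x/5 - 1

The best approximation g ∈ W is the orthogonal projection of f onto W. Writing g = a_0 + a_1 x + a_2 x^2, the coefficients solve the normal equations G · a = b where
  G_{ij} = <φ_i, φ_j> and b_i = <f, φ_i>, with φ_0 = 1, φ_1 = x, φ_2 = x^2.
G =
  [2, 0, 2/3]
  [0, 2/3, 0]
  [2/3, 0, 2/5],
b = (-4/3, -2/15, -4/15).
Solving gives a_0 = -1, a_1 = -1/5, a_2 = 1, so
  g(x) = x^2 - x/5 - 1.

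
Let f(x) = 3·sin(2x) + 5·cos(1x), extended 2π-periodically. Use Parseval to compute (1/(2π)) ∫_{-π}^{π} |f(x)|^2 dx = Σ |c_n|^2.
Σ |c_n|^2 = 17

Expand |f|^2 and use orthogonality of {sin(nx), cos(mx)} on [-π, π]:
  ∫_{-π}^{π} sin(nx)^2 dx = π, ∫ cos(mx)^2 dx = π, and cross terms integrate to 0.
So ∫_{-π}^{π} f(x)^2 dx = 3^2 · π + 5^2 · π = (9 + 25)π.
Divide by 2π: (9 + 25)/2 = 17.
By Parseval, this equals Σ |c_n|^2.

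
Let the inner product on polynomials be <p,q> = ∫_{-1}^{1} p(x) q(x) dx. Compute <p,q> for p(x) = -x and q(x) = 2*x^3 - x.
<p,q> = -2/15

Expand the product: p(x)·q(x) = -2*x^4 + x^2.
∫_{-1}^{1} of each monomial x^k gives [2/(k+1) if k even, 0 if k odd]. Integrating term-by-term (or equivalently evaluating the antiderivative F(x) = -2*x^5/5 + x^3/3 at the endpoints):
  F(1) − F(−1) = -1/15 − (1/15) = -2/15.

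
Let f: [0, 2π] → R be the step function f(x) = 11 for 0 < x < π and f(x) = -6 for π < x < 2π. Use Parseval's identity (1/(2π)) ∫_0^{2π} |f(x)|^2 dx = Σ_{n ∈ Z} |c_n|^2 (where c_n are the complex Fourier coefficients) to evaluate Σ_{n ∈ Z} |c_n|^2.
Σ |c_n|^2 = 157/2

Parseval equates the L^2 energy of f (normalised by 1/(2π)) with the ℓ^2 sum of its Fourier coefficients: (1/(2π)) ∫_0^{2π} |f|^2 = Σ |c_n|^2.
Compute the left side: (1/(2π)) [∫_0^π 11^2 dx + ∫_π^{2π} (-6)^2 dx] = (1/(2π)) · (121π + 36π) = (121 + 36)/2 = 157/2.
So Σ_{n ∈ Z} |c_n|^2 = 157/2.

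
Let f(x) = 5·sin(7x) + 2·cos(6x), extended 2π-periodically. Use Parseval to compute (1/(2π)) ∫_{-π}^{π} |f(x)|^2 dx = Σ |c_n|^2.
Σ |c_n|^2 = 29/2

Expand |f|^2 and use orthogonality of {sin(nx), cos(mx)} on [-π, π]:
  ∫_{-π}^{π} sin(nx)^2 dx = π, ∫ cos(mx)^2 dx = π, and cross terms integrate to 0.
So ∫_{-π}^{π} f(x)^2 dx = 5^2 · π + 2^2 · π = (25 + 4)π.
Divide by 2π: (25 + 4)/2 = 29/2.
By Parseval, this equals Σ |c_n|^2.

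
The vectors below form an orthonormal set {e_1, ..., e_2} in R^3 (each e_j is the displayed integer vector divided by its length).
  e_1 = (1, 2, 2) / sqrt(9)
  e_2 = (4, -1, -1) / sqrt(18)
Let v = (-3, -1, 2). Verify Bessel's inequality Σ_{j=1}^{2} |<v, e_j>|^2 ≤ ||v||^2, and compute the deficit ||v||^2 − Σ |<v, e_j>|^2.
Σ |<v, e_j>|^2 = 19/2; ||v||^2 = 14; deficit = 9/2

Write each e_j = u_j / sqrt(<u_j, u_j>) where u_j is the displayed integer vector. Then <v, e_j> = <v, u_j> / sqrt(<u_j, u_j>), so |<v, e_j>|^2 = <v, u_j>^2 / <u_j, u_j>.
Coefficients: <v, e_1> = -1/sqrt(9), <v, e_2> = -13/sqrt(18).
Square and sum: Σ |<v, e_j>|^2 = 19/2.
Compute ||v||^2 = v·v = 14.
Deficit = 14 − 19/2 = 9/2 ≥ 0, confirming Bessel's inequality. (The deficit equals ||v − Σ <v,e_j> e_j||^2, the squared distance from v to span{e_j}.)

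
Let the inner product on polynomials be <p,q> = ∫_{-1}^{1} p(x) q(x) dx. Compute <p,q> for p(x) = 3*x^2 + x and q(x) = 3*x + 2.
<p,q> = 6

Expand the product: p(x)·q(x) = 9*x^3 + 9*x^2 + 2*x.
∫_{-1}^{1} of each monomial x^k gives [2/(k+1) if k even, 0 if k odd]. Integrating term-by-term (or equivalently evaluating the antiderivative F(x) = 9*x^4/4 + 3*x^3 + x^2 at the endpoints):
  F(1) − F(−1) = 25/4 − (1/4) = 6.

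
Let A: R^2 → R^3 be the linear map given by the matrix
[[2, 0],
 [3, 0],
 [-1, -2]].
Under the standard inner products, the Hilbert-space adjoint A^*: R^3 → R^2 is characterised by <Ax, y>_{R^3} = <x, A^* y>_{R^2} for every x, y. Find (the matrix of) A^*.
A^* = A^T =
[[2, 3, -1],
 [0, 0, -2]]

For real matrices with standard dot products, the defining identity <Ax, y> = <x, A^* y> gives (Ax)^T y = x^T (A^*) y, i.e. x^T A^T y = x^T (A^*) y. Since this holds for all x, y, we must have A^* = A^T. Therefore
A^* =
[[2, 3, -1],
 [0, 0, -2]].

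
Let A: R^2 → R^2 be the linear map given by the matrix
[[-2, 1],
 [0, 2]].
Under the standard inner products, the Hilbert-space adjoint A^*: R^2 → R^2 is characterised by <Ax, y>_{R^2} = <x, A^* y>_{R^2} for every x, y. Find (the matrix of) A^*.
A^* = A^T =
[[-2, 0],
 [1, 2]]

For real matrices with standard dot products, the defining identity <Ax, y> = <x, A^* y> gives (Ax)^T y = x^T (A^*) y, i.e. x^T A^T y = x^T (A^*) y. Since this holds for all x, y, we must have A^* = A^T. Therefore
A^* =
[[-2, 0],
 [1, 2]].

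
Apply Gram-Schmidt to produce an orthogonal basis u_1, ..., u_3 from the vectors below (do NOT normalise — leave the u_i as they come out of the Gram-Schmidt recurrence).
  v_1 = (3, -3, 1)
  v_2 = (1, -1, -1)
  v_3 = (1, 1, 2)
Orthogonal basis:
  u_1 = (3, -3, 1)
  u_2 = (4/19, -4/19, -24/19)
  u_3 = (1, 1, 0)

Apply the Gram-Schmidt recurrence
  u_1 = v_1
  u_i = v_i − Σ_{j<i} ((v_i · u_j) / (u_j · u_j)) · u_j.

Step by step this gives:
  u_1 = (3, -3, 1)
  u_2 = (4/19, -4/19, -24/19)
  u_3 = (1, 1, 0)

Orthogonality check:
  u_2 · u_1 = 0 (should be 0)
  u_3 · u_1 = 0 (should be 0)
  u_3 · u_2 = 0 (should be 0)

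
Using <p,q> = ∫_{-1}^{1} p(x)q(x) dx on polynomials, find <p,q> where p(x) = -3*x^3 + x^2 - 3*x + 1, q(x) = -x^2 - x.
<p,q> = 32/15

Expand the product: p(x)·q(x) = 3*x^5 + 2*x^4 + 2*x^3 + 2*x^2 - x.
∫_{-1}^{1} of each monomial x^k gives [2/(k+1) if k even, 0 if k odd]. Integrating term-by-term (or equivalently evaluating the antiderivative F(x) = x^6/2 + 2*x^5/5 + x^4/2 + 2*x^3/3 - x^2/2 at the endpoints):
  F(1) − F(−1) = 47/30 − (-17/30) = 32/15.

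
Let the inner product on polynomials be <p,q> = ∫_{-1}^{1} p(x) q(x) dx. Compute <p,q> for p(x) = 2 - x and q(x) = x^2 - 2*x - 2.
<p,q> = -16/3

Expand the product: p(x)·q(x) = -x^3 + 4*x^2 - 2*x - 4.
∫_{-1}^{1} of each monomial x^k gives [2/(k+1) if k even, 0 if k odd]. Integrating term-by-term (or equivalently evaluating the antiderivative F(x) = -x^4/4 + 4*x^3/3 - x^2 - 4*x at the endpoints):
  F(1) − F(−1) = -47/12 − (17/12) = -16/3.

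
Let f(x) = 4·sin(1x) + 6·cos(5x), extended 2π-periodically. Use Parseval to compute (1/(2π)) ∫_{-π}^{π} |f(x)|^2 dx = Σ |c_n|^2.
Σ |c_n|^2 = 26

Expand |f|^2 and use orthogonality of {sin(nx), cos(mx)} on [-π, π]:
  ∫_{-π}^{π} sin(nx)^2 dx = π, ∫ cos(mx)^2 dx = π, and cross terms integrate to 0.
So ∫_{-π}^{π} f(x)^2 dx = 4^2 · π + 6^2 · π = (16 + 36)π.
Divide by 2π: (16 + 36)/2 = 26.
By Parseval, this equals Σ |c_n|^2.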